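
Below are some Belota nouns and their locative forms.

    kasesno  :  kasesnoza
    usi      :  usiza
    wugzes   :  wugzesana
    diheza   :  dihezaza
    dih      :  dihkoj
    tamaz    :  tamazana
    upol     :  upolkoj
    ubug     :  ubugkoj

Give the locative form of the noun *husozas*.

Looking at the final sound of each stem: -ana when the stem ends in a sibilant (*wugzes*, *tamaz*); -koj when the stem ends in a non-sibilant consonant (*dih*, *upol*, *ubug*); -za when the stem ends in a vowel (*kasesno*, *usi*, *diheza*).
The final sound of *husozas* is /s/, which is a sibilant, so the suffix is -ana, giving *husozasana*.

husozasana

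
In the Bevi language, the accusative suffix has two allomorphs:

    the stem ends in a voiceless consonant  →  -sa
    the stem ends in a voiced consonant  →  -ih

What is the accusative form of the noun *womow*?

*womow* — final consonant /w/ (voiced) → -ih → *womowih*.

womowih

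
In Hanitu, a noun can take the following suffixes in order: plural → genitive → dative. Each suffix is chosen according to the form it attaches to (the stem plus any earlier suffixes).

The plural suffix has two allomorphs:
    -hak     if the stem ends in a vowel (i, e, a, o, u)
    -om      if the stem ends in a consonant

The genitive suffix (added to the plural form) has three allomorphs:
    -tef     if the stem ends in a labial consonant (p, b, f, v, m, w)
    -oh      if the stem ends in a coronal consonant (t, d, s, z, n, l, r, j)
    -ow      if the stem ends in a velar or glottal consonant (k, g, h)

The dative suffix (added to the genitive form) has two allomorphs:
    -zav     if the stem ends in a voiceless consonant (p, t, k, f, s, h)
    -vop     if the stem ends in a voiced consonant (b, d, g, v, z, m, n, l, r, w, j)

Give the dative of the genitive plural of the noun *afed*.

afedomtefzav

*afed* — final sound /d/ (a consonant) → -om → *afedom*.
The plural form *afedom* — final consonant /m/ (labial) → -tef → *afedomtef*.
The genitive form *afedomtef*: final consonant = /f/, voiceless → -zav → *afedomtefzav*.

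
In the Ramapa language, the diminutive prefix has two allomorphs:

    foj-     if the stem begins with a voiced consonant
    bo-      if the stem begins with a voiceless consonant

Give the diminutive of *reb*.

fojreb

*reb*: first consonant = /r/, voiced → foj- → *fojreb*.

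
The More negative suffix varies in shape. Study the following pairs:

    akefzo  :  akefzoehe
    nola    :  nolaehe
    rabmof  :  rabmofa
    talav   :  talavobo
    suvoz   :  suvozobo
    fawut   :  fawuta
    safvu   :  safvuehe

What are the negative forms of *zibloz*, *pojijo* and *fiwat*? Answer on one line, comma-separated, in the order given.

ziblozobo, pojijoehe, fiwata

Looking at the final sound of each stem: -a when the stem ends in a voiceless consonant (*rabmof*, *fawut*); -obo when the stem ends in a voiced consonant (*talav*, *suvoz*); -ehe when the stem ends in a vowel (*akefzo*, *nola*, *safvu*).
Since the final sound of *zibloz* is /z/ (a voiced consonant), it takes -obo, giving *ziblozobo*.
*pojijo*: final sound = /o/, a vowel → -ehe → *pojijoehe*.
Since the final sound of *fiwat* is /t/ (a voiceless consonant), it takes -a, giving *fiwata*.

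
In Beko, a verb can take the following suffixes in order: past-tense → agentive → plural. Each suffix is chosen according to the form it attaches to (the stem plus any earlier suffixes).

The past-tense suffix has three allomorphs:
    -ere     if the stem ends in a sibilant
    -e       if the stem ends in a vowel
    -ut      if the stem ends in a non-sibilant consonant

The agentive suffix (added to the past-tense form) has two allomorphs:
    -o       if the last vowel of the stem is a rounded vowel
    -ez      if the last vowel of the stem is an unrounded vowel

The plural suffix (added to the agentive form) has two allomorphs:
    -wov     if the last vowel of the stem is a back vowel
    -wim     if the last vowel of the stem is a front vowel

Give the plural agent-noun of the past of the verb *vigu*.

vigueezwim

The final sound of *vigu* is /u/, which is a vowel, so the past-tense suffix is -e, giving *vigue*.
The past-tense form *vigue* — last vowel /e/ (an unrounded vowel) → -ez → *vigueez*.
The agentive form *vigueez* — last vowel /e/ (a front vowel) → -wim → *vigueezwim*.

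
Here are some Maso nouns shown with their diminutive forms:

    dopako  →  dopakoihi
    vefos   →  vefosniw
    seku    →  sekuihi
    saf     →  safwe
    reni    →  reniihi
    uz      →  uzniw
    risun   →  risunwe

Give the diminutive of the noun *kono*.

The alternation tracks the final sound of the stem — -niw when the stem ends in a sibilant (*vefos*, *uz*); -we when the stem ends in a non-sibilant consonant (*saf*, *risun*); -ihi when the stem ends in a vowel (*dopako*, *seku*, *reni*).
The final sound of *kono* is /o/, which is a vowel, so the suffix is -ihi, giving *konoihi*.

konoihi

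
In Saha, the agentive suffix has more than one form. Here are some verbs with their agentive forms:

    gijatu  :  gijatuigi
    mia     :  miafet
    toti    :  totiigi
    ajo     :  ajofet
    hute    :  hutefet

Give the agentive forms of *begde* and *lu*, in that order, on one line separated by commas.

The alternation tracks the last vowel of the stem — -igi when the last vowel of the stem is a high vowel (*gijatu*, *toti*); -fet when the last vowel of the stem is a non-high vowel (*mia*, *ajo*, *hute*).
*begde*: last vowel = /e/, a non-high vowel → -fet → *begdefet*.
The last vowel of *lu* is /u/, which is a high vowel, so the suffix is -igi, giving *luigi*.

begdefet, luigi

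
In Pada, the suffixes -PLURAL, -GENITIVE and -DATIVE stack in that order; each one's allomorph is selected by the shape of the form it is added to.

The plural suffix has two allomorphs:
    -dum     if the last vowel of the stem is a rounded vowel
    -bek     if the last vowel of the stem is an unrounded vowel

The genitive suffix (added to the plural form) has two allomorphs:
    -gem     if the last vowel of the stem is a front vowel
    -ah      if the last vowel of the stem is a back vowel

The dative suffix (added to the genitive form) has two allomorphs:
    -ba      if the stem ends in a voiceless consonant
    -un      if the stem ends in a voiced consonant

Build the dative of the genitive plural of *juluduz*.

juluduzdumahba

*juluduz*: last vowel = /u/, a rounded vowel → -dum → *juluduzdum*.
Since the last vowel of the plural form *juluduzdum* is /u/ (a back vowel), it takes -ah, giving *juluduzdumah*.
Since the final consonant of the genitive form *juluduzdumah* is /h/ (voiceless), it takes -ba, giving *juluduzdumahba*.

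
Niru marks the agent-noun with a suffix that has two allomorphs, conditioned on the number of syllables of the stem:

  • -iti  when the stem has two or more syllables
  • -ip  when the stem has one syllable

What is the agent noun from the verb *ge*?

geip

With one syllable, *ge* takes -ip → *geip*.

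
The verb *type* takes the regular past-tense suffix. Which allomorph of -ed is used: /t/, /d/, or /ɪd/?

/t/

The stem *type* ends in a voiceless consonant other than /t/.
The -ed suffix is realized as /ɪd/ after /t, d/; as /t/ after other voiceless consonants; and as /d/ after other voiced sounds.
So -ed on *type* is pronounced /t/.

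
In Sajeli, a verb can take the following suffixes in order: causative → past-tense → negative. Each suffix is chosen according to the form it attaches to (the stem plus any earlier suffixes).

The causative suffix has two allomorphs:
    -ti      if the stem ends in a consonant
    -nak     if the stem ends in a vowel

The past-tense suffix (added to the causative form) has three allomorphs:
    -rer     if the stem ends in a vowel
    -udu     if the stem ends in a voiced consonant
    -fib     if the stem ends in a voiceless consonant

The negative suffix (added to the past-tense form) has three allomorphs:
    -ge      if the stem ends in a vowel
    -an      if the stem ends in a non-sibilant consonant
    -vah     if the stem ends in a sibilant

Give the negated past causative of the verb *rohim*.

Since the final sound of *rohim* is /m/ (a consonant), it takes -ti, giving *rohimti*.
The causative form *rohimti*: final sound = /i/, a vowel → -rer → *rohimtirer*.
The past-tense form *rohimtirer*: final sound = /r/, a non-sibilant consonant → -an → *rohimtireran*.

rohimtireran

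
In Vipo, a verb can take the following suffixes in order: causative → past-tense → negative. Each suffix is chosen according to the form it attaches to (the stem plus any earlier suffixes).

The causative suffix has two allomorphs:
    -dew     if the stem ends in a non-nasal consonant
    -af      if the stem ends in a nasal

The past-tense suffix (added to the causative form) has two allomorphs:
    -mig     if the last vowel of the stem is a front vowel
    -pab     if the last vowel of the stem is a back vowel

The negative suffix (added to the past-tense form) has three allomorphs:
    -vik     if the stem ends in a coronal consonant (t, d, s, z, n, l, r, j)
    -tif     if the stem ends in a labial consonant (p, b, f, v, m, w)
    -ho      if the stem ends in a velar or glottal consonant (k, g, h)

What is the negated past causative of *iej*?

*iej*: final consonant = /j/, non-nasal → -dew → *iejdew*.
Since the last vowel of the causative form *iejdew* is /e/ (a front vowel), it takes -mig, giving *iejdewmig*.
The past-tense form *iejdewmig*: final consonant = /g/, velar/glottal → -ho → *iejdewmigho*.

iejdewmigho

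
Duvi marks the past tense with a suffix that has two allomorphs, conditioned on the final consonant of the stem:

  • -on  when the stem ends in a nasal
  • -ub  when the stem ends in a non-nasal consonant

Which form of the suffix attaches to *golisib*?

Since the final consonant of *golisib* is /b/ (non-nasal), it takes -ub.

-ub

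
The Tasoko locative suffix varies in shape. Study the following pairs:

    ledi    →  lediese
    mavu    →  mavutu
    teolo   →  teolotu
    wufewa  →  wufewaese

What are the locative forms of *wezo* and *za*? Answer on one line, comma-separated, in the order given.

wezotu, zaese

The suffix is conditioned by the last vowel: -tu when the last vowel of the stem is a rounded vowel (*mavu*, *teolo*); -ese when the last vowel of the stem is an unrounded vowel (*ledi*, *wufewa*).
*wezo*: last vowel = /o/, a rounded vowel → -tu → *wezotu*.
*za* — last vowel /a/ (an unrounded vowel) → -ese → *zaese*.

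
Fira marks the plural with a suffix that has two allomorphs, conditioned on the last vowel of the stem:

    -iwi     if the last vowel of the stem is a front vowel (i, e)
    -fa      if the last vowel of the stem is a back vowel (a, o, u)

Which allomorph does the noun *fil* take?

-iwi

*fil*: last vowel = /i/, a front vowel → -iwi.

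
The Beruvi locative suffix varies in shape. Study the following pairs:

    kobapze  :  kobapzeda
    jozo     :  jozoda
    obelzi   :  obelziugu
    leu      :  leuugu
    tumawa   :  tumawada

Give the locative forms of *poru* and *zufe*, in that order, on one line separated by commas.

The suffix is conditioned by the last vowel: -ugu when the last vowel of the stem is a high vowel (*obelzi*, *leu*); -da when the last vowel of the stem is a non-high vowel (*kobapze*, *jozo*, *tumawa*).
*poru* — last vowel /u/ (a high vowel) → -ugu → *poruugu*.
*zufe*: last vowel = /e/, a non-high vowel → -da → *zufeda*.

poruugu, zufeda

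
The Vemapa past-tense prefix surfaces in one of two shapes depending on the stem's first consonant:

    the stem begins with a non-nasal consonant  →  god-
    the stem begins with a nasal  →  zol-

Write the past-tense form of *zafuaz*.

Since the first consonant of *zafuaz* is /z/ (non-nasal), it takes god-, giving *godzafuaz*.

godzafuaz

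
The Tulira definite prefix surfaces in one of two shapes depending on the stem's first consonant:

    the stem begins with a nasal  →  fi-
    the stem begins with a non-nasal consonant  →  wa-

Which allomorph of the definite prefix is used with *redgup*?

*redgup*: first consonant = /r/, non-nasal → wa-.

wa-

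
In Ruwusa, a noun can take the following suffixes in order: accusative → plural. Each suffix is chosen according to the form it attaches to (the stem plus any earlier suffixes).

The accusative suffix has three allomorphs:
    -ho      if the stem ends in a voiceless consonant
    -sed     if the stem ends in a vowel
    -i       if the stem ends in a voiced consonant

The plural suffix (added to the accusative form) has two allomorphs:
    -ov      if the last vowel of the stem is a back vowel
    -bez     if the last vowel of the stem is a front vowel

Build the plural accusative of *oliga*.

The final sound of *oliga* is /a/, which is a vowel, so the accusative suffix is -sed, giving *oligased*.
The accusative form *oligased* — last vowel /e/ (a front vowel) → -bez → *oligasedbez*.

oligasedbez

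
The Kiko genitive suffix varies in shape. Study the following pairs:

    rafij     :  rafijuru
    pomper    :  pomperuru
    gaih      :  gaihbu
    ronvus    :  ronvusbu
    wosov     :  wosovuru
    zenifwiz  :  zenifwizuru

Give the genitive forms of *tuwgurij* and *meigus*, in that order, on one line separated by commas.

tuwgurijuru, meigusbu

The pattern is voicing of the final consonant: -bu when the stem ends in a voiceless consonant (*gaih*, *ronvus*); -uru when the stem ends in a voiced consonant (*rafij*, *pomper*, *wosov*, *zenifwiz*).
Since the final consonant of *tuwgurij* is /j/ (voiced), it takes -uru, giving *tuwgurijuru*.
The final consonant of *meigus* is /s/, which is voiceless, so the suffix is -bu, giving *meigusbu*.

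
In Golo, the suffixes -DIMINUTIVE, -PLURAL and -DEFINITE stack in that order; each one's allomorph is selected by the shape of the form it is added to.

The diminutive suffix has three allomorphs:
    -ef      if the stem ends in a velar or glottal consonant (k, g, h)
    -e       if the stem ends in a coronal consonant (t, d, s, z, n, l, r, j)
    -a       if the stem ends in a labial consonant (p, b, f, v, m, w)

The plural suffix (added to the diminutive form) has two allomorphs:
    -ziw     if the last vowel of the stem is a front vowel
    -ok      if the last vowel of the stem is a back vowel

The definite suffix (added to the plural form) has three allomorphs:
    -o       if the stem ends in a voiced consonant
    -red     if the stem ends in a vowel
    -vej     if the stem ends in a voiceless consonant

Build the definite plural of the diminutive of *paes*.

paeseziwo

The final consonant of *paes* is /s/, which is coronal, so the diminutive suffix is -e, giving *paese*.
The last vowel of the diminutive form *paese* is /e/, which is a front vowel, so the plural suffix is -ziw, giving *paeseziw*.
The plural form *paeseziw*: final sound = /w/, a voiced consonant → -o → *paeseziwo*.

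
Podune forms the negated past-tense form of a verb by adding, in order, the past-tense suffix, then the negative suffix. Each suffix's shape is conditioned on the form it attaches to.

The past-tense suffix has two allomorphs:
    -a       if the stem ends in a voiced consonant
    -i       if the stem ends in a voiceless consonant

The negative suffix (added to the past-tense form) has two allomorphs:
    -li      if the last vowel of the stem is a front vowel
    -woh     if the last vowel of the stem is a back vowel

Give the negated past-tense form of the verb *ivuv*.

The final consonant of *ivuv* is /v/, which is voiced, so the past-tense suffix is -a, giving *ivuva*.
Since the last vowel of the past-tense form *ivuva* is /a/ (a back vowel), it takes -woh, giving *ivuvawoh*.

ivuvawoh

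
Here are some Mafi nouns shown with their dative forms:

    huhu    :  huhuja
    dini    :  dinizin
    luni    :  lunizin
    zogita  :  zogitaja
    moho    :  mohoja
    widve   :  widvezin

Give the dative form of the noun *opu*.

opuja

The pattern is front/back vowel harmony: -zin when the last vowel of the stem is a front vowel (*dini*, *luni*, *widve*); -ja when the last vowel of the stem is a back vowel (*huhu*, *zogita*, *moho*).
*opu* — last vowel /u/ (a back vowel) → -ja → *opuja*.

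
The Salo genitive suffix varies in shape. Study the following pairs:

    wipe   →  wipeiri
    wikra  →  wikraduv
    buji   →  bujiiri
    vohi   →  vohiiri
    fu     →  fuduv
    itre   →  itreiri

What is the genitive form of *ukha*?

The suffix is conditioned by the last vowel: -iri when the last vowel of the stem is a front vowel (*wipe*, *buji*, *vohi*, *itre*); -duv when the last vowel of the stem is a back vowel (*wikra*, *fu*).
The last vowel of *ukha* is /a/, which is a back vowel, so the suffix is -duv, giving *ukhaduv*.

ukhaduv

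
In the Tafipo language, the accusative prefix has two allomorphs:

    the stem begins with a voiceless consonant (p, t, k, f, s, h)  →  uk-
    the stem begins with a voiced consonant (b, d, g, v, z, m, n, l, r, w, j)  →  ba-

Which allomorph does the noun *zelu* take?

ba-

*zelu* — first consonant /z/ (voiced) → ba-.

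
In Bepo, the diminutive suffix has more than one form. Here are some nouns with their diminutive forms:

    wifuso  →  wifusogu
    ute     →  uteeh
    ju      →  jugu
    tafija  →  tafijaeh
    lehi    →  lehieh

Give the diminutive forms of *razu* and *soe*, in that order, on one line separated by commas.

The suffix is conditioned by the last vowel: -gu when the last vowel of the stem is a rounded vowel (*wifuso*, *ju*); -eh when the last vowel of the stem is an unrounded vowel (*ute*, *tafija*, *lehi*).
*razu* — last vowel /u/ (a rounded vowel) → -gu → *razugu*.
The last vowel of *soe* is /e/, which is an unrounded vowel, so the suffix is -eh, giving *soeeh*.

razugu, soeeh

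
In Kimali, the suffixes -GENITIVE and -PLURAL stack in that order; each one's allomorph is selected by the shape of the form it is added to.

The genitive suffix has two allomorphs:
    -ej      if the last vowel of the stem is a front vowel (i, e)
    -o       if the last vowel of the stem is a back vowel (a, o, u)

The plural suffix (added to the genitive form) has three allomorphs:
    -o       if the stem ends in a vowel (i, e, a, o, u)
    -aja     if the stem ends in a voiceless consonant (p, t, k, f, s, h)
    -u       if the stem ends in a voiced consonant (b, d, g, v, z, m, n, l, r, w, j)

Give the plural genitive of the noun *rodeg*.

rodegeju

*rodeg*: last vowel = /e/, a front vowel → -ej → *rodegej*.
The genitive form *rodegej*: final sound = /j/, a voiced consonant → -u → *rodegeju*.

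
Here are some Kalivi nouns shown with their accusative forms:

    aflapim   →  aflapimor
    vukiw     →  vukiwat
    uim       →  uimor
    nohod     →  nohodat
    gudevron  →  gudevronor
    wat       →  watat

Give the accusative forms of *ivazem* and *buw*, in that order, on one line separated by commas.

ivazemor, buwat

The pattern is nasality of the final consonant: -or when the stem ends in a nasal (*aflapim*, *uim*, *gudevron*); -at when the stem ends in a non-nasal consonant (*vukiw*, *nohod*, *wat*).
*ivazem* — final consonant /m/ (a nasal) → -or → *ivazemor*.
Since the final consonant of *buw* is /w/ (non-nasal), it takes -at, giving *buwat*.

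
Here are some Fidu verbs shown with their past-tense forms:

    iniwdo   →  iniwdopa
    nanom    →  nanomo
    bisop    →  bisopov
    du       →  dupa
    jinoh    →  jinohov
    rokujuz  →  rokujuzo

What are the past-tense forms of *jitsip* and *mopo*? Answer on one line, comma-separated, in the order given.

jitsipov, mopopa

The alternation tracks the final sound of the stem — -ov when the stem ends in a voiceless consonant (*bisop*, *jinoh*); -o when the stem ends in a voiced consonant (*nanom*, *rokujuz*); -pa when the stem ends in a vowel (*iniwdo*, *du*).
*jitsip*: final sound = /p/, a voiceless consonant → -ov → *jitsipov*.
*mopo*: final sound = /o/, a vowel → -pa → *mopopa*.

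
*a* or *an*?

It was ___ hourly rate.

The indefinite article is chosen by the initial *sound* of the following word, not its spelling.
*hourly* begins with the sound /aʊ/ (silent h) — a vowel sound.
So the article is *an*: It was an hourly rate.

an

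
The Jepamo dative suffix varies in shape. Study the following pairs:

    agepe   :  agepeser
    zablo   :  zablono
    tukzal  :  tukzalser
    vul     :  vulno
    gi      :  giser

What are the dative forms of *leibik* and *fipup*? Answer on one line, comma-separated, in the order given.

Looking at the last vowel of each stem: -no when the last vowel of the stem is a rounded vowel (*zablo*, *vul*); -ser when the last vowel of the stem is an unrounded vowel (*agepe*, *tukzal*, *gi*).
*leibik*: last vowel = /i/, an unrounded vowel → -ser → *leibikser*.
*fipup*: last vowel = /u/, a rounded vowel → -no → *fipupno*.

leibikser, fipupno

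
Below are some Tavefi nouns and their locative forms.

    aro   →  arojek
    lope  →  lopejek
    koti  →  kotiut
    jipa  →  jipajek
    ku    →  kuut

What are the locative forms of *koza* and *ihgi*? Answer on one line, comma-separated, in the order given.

The alternation tracks the last vowel of the stem — -ut when the last vowel of the stem is a high vowel (*koti*, *ku*); -jek when the last vowel of the stem is a non-high vowel (*aro*, *lope*, *jipa*).
Since the last vowel of *koza* is /a/ (a non-high vowel), it takes -jek, giving *kozajek*.
*ihgi*: last vowel = /i/, a high vowel → -ut → *ihgiut*.

kozajek, ihgiut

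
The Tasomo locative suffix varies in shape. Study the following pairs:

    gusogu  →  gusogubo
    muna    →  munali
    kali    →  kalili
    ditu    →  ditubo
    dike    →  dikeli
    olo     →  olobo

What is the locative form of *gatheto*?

gathetobo

The alternation tracks the last vowel of the stem — -bo when the last vowel of the stem is a rounded vowel (*gusogu*, *ditu*, *olo*); -li when the last vowel of the stem is an unrounded vowel (*muna*, *kali*, *dike*).
*gatheto* — last vowel /o/ (a rounded vowel) → -bo → *gathetobo*.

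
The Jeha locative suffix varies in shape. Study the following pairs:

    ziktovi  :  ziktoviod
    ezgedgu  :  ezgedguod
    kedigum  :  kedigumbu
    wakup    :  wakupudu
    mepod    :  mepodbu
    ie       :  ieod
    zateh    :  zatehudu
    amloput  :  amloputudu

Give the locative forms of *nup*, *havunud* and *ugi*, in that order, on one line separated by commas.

The pattern is voicing of the final sound: -udu when the stem ends in a voiceless consonant (*wakup*, *zateh*, *amloput*); -bu when the stem ends in a voiced consonant (*kedigum*, *mepod*); -od when the stem ends in a vowel (*ziktovi*, *ezgedgu*, *ie*).
The final sound of *nup* is /p/, which is a voiceless consonant, so the suffix is -udu, giving *nupudu*.
The final sound of *havunud* is /d/, which is a voiced consonant, so the suffix is -bu, giving *havunudbu*.
The final sound of *ugi* is /i/, which is a vowel, so the suffix is -od, giving *ugiod*.

nupudu, havunudbu, ugiod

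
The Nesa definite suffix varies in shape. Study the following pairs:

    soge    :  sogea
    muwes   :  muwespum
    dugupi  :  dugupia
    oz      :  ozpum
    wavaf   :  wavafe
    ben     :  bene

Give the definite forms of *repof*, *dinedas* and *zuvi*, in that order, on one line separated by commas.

repofe, dinedaspum, zuvia

Looking at the final sound of each stem: -pum when the stem ends in a sibilant (*muwes*, *oz*); -e when the stem ends in a non-sibilant consonant (*wavaf*, *ben*); -a when the stem ends in a vowel (*soge*, *dugupi*).
The final sound of *repof* is /f/, which is a non-sibilant consonant, so the suffix is -e, giving *repofe*.
Since the final sound of *dinedas* is /s/ (a sibilant), it takes -pum, giving *dinedaspum*.
*zuvi* — final sound /i/ (a vowel) → -a → *zuvia*.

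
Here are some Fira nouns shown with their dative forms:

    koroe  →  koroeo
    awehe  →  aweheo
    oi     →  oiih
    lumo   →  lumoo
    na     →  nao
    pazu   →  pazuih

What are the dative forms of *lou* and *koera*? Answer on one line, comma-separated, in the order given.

louih, koerao

The suffix is conditioned by the last vowel: -ih when the last vowel of the stem is a high vowel (*oi*, *pazu*); -o when the last vowel of the stem is a non-high vowel (*koroe*, *awehe*, *lumo*, *na*).
Since the last vowel of *lou* is /u/ (a high vowel), it takes -ih, giving *louih*.
*koera*: last vowel = /a/, a non-high vowel → -o → *koerao*.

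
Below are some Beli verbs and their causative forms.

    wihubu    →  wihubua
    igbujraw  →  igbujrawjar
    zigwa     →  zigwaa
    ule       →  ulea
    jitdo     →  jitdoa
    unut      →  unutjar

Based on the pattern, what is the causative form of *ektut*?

The alternation tracks the final sound of the stem — -jar when the stem ends in a consonant (*igbujraw*, *unut*); -a when the stem ends in a vowel (*wihubu*, *zigwa*, *ule*, *jitdo*).
Since the final sound of *ektut* is /t/ (a consonant), it takes -jar, giving *ektutjar*.

ektutjar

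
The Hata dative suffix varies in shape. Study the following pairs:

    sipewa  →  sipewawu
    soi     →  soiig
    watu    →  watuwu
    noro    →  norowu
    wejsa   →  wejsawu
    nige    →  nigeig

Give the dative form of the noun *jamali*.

jamaliig

Looking at the last vowel of each stem: -ig when the last vowel of the stem is a front vowel (*soi*, *nige*); -wu when the last vowel of the stem is a back vowel (*sipewa*, *watu*, *noro*, *wejsa*).
*jamali* — last vowel /i/ (a front vowel) → -ig → *jamaliig*.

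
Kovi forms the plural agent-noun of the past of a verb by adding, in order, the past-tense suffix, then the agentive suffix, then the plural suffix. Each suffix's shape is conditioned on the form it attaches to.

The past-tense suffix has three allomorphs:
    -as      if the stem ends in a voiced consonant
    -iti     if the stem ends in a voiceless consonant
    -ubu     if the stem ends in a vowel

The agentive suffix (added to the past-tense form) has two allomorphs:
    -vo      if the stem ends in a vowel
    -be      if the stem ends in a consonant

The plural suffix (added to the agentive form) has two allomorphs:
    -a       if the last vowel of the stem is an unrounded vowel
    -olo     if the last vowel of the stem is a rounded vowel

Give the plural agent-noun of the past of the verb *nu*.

nuubuvoolo

*nu*: final sound = /u/, a vowel → -ubu → *nuubu*.
The past-tense form *nuubu*: final sound = /u/, a vowel → -vo → *nuubuvo*.
The agentive form *nuubuvo* — last vowel /o/ (a rounded vowel) → -olo → *nuubuvoolo*.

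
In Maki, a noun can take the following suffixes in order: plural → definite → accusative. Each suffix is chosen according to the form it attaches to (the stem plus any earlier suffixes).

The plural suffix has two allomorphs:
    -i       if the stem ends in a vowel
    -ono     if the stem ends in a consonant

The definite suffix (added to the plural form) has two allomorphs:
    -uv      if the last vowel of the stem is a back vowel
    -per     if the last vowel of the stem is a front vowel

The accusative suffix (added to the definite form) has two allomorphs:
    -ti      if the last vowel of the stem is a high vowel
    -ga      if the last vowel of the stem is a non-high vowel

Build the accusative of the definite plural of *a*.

Since the final sound of *a* is /a/ (a vowel), it takes -i, giving *ai*.
Since the last vowel of the plural form *ai* is /i/ (a front vowel), it takes -per, giving *aiper*.
Since the last vowel of the definite form *aiper* is /e/ (a non-high vowel), it takes -ga, giving *aiperga*.

aiperga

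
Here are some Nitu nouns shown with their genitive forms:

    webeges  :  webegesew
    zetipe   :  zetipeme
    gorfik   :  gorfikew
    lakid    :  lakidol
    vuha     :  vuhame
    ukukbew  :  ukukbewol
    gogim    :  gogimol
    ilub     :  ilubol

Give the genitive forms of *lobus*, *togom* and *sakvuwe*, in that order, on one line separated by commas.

lobusew, togomol, sakvuweme

Looking at the final sound of each stem: -ew when the stem ends in a voiceless consonant (*webeges*, *gorfik*); -ol when the stem ends in a voiced consonant (*lakid*, *ukukbew*, *gogim*, *ilub*); -me when the stem ends in a vowel (*zetipe*, *vuha*).
The final sound of *lobus* is /s/, which is a voiceless consonant, so the suffix is -ew, giving *lobusew*.
*togom* — final sound /m/ (a voiced consonant) → -ol → *togomol*.
Since the final sound of *sakvuwe* is /e/ (a vowel), it takes -me, giving *sakvuweme*.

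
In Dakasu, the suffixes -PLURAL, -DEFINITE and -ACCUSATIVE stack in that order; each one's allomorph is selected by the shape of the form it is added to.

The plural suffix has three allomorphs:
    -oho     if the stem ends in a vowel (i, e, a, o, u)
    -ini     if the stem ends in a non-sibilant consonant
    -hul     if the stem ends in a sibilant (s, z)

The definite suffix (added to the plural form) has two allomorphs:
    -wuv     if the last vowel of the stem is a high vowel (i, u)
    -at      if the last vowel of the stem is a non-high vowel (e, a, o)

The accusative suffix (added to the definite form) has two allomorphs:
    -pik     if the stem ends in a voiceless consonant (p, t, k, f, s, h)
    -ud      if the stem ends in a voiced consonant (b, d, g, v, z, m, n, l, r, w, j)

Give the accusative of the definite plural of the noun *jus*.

jushulwuvud

*jus*: final sound = /s/, a sibilant → -hul → *jushul*.
The last vowel of the plural form *jushul* is /u/, which is a high vowel, so the definite suffix is -wuv, giving *jushulwuv*.
The definite form *jushulwuv* — final consonant /v/ (voiced) → -ud → *jushulwuvud*.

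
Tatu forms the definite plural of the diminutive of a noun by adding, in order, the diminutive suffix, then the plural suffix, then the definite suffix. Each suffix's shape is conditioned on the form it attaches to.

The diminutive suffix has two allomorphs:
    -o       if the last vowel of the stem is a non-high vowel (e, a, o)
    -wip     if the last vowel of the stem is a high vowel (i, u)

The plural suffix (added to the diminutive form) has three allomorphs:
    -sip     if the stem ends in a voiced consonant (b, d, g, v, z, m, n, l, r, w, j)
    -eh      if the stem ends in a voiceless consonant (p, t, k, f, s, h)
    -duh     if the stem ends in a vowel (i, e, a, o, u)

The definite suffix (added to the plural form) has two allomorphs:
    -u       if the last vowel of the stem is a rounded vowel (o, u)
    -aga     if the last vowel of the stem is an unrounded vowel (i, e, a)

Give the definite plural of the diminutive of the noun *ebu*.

ebuwipehaga

*ebu*: last vowel = /u/, a high vowel → -wip → *ebuwip*.
The diminutive form *ebuwip*: final sound = /p/, a voiceless consonant → -eh → *ebuwipeh*.
The plural form *ebuwipeh* — last vowel /e/ (an unrounded vowel) → -aga → *ebuwipehaga*.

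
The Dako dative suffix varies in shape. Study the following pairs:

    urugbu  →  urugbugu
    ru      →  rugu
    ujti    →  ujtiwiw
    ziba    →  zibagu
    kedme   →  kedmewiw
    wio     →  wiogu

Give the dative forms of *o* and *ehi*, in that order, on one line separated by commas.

ogu, ehiwiw

The alternation tracks the last vowel of the stem — -wiw when the last vowel of the stem is a front vowel (*ujti*, *kedme*); -gu when the last vowel of the stem is a back vowel (*urugbu*, *ru*, *ziba*, *wio*).
Since the last vowel of *o* is /o/ (a back vowel), it takes -gu, giving *ogu*.
Since the last vowel of *ehi* is /i/ (a front vowel), it takes -wiw, giving *ehiwiw*.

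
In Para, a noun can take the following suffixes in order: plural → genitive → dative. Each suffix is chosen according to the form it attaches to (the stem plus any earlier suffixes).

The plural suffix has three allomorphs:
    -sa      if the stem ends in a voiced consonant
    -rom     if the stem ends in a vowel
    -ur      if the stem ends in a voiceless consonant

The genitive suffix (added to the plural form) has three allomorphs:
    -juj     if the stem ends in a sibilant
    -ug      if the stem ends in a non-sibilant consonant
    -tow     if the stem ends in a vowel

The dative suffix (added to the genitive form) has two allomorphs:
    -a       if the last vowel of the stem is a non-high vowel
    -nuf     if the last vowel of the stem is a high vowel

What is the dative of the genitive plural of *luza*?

luzaromugnuf

Since the final sound of *luza* is /a/ (a vowel), it takes -rom, giving *luzarom*.
The plural form *luzarom*: final sound = /m/, a non-sibilant consonant → -ug → *luzaromug*.
Since the last vowel of the genitive form *luzaromug* is /u/ (a high vowel), it takes -nuf, giving *luzaromugnuf*.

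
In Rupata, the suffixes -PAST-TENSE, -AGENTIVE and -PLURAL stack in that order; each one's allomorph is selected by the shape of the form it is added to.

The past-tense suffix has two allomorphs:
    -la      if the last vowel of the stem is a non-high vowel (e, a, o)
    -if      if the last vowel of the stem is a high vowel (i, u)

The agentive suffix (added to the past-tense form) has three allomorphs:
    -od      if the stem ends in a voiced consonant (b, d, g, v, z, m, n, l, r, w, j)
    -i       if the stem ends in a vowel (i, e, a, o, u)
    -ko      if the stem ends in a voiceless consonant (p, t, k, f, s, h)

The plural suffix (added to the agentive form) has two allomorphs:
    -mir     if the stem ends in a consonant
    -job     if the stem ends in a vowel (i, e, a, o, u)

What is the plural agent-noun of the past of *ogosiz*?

Since the last vowel of *ogosiz* is /i/ (a high vowel), it takes -if, giving *ogosizif*.
The final sound of the past-tense form *ogosizif* is /f/, which is a voiceless consonant, so the agentive suffix is -ko, giving *ogosizifko*.
The final sound of the agentive form *ogosizifko* is /o/, which is a vowel, so the plural suffix is -job, giving *ogosizifkojob*.

ogosizifkojob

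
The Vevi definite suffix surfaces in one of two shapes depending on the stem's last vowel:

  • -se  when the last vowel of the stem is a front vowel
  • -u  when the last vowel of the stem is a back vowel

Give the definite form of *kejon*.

kejonu

*kejon* — last vowel /o/ (a back vowel) → -u → *kejonu*.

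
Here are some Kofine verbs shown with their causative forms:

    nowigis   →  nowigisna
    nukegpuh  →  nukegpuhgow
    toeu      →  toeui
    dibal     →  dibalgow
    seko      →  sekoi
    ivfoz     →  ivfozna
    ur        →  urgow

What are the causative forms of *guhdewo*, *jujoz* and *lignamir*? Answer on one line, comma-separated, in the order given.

The suffix is conditioned by the final sound: -na when the stem ends in a sibilant (*nowigis*, *ivfoz*); -gow when the stem ends in a non-sibilant consonant (*nukegpuh*, *dibal*, *ur*); -i when the stem ends in a vowel (*toeu*, *seko*).
*guhdewo*: final sound = /o/, a vowel → -i → *guhdewoi*.
*jujoz*: final sound = /z/, a sibilant → -na → *jujozna*.
*lignamir* — final sound /r/ (a non-sibilant consonant) → -gow → *lignamirgow*.

guhdewoi, jujozna, lignamirgow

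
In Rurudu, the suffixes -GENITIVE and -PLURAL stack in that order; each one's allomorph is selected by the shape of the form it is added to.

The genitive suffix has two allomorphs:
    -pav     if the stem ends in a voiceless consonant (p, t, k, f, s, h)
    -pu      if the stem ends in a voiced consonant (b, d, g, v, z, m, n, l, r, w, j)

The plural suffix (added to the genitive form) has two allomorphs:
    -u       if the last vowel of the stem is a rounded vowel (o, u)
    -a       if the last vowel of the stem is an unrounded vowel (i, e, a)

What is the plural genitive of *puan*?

puanpuu

*puan* — final consonant /n/ (voiced) → -pu → *puanpu*.
The genitive form *puanpu*: last vowel = /u/, a rounded vowel → -u → *puanpuu*.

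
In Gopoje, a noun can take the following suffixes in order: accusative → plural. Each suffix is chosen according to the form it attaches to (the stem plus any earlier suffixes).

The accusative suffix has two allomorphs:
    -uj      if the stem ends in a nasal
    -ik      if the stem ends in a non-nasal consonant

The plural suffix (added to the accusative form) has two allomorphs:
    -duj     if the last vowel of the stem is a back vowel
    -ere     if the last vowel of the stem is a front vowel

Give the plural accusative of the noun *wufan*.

Since the final consonant of *wufan* is /n/ (a nasal), it takes -uj, giving *wufanuj*.
Since the last vowel of the accusative form *wufanuj* is /u/ (a back vowel), it takes -duj, giving *wufanujduj*.

wufanujduj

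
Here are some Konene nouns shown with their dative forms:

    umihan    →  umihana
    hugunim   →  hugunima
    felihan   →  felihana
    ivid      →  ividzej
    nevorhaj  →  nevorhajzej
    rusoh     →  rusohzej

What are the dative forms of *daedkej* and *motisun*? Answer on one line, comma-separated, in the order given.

Looking at the final consonant of each stem: -a when the stem ends in a nasal (*umihan*, *hugunim*, *felihan*); -zej when the stem ends in a non-nasal consonant (*ivid*, *nevorhaj*, *rusoh*).
*daedkej*: final consonant = /j/, non-nasal → -zej → *daedkejzej*.
*motisun*: final consonant = /n/, a nasal → -a → *motisuna*.

daedkejzej, motisuna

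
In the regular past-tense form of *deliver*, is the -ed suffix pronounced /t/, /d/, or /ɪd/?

The stem *deliver* ends in a voiced sound other than /d/.
The -ed suffix is realized as /ɪd/ after /t, d/; as /t/ after other voiceless consonants; and as /d/ after other voiced sounds.
So -ed on *deliver* is pronounced /d/.

/d/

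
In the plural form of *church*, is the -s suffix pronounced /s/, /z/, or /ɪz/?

The stem *church* ends in a sibilant (/s, z, ʃ, ʒ, tʃ, dʒ/).
The plural suffix surfaces as /ɪz/ after sibilants, /s/ after other voiceless consonants, and /z/ after other voiced sounds.
So the plural -s on *church* is pronounced /ɪz/.

/ɪz/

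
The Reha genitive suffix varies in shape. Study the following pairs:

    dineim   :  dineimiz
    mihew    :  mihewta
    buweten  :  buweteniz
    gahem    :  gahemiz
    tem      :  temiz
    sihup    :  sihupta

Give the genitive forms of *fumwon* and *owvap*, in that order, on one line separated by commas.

fumwoniz, owvapta

The suffix is conditioned by the final consonant: -iz when the stem ends in a nasal (*dineim*, *buweten*, *gahem*, *tem*); -ta when the stem ends in a non-nasal consonant (*mihew*, *sihup*).
*fumwon* — final consonant /n/ (a nasal) → -iz → *fumwoniz*.
Since the final consonant of *owvap* is /p/ (non-nasal), it takes -ta, giving *owvapta*.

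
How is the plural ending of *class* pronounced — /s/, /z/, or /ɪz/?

The stem *class* ends in a sibilant (/s, z, ʃ, ʒ, tʃ, dʒ/).
The plural suffix surfaces as /ɪz/ after sibilants, /s/ after other voiceless consonants, and /z/ after other voiced sounds.
So the plural -s on *class* is pronounced /ɪz/.

/ɪz/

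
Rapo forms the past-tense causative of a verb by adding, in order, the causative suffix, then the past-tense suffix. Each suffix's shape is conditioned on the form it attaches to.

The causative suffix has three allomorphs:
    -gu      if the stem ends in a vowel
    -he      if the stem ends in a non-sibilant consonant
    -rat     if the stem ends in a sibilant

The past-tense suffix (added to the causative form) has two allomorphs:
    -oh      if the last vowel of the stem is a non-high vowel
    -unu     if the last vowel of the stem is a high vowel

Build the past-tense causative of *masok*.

masokheoh

Since the final sound of *masok* is /k/ (a non-sibilant consonant), it takes -he, giving *masokhe*.
The last vowel of the causative form *masokhe* is /e/, which is a non-high vowel, so the past-tense suffix is -oh, giving *masokheoh*.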